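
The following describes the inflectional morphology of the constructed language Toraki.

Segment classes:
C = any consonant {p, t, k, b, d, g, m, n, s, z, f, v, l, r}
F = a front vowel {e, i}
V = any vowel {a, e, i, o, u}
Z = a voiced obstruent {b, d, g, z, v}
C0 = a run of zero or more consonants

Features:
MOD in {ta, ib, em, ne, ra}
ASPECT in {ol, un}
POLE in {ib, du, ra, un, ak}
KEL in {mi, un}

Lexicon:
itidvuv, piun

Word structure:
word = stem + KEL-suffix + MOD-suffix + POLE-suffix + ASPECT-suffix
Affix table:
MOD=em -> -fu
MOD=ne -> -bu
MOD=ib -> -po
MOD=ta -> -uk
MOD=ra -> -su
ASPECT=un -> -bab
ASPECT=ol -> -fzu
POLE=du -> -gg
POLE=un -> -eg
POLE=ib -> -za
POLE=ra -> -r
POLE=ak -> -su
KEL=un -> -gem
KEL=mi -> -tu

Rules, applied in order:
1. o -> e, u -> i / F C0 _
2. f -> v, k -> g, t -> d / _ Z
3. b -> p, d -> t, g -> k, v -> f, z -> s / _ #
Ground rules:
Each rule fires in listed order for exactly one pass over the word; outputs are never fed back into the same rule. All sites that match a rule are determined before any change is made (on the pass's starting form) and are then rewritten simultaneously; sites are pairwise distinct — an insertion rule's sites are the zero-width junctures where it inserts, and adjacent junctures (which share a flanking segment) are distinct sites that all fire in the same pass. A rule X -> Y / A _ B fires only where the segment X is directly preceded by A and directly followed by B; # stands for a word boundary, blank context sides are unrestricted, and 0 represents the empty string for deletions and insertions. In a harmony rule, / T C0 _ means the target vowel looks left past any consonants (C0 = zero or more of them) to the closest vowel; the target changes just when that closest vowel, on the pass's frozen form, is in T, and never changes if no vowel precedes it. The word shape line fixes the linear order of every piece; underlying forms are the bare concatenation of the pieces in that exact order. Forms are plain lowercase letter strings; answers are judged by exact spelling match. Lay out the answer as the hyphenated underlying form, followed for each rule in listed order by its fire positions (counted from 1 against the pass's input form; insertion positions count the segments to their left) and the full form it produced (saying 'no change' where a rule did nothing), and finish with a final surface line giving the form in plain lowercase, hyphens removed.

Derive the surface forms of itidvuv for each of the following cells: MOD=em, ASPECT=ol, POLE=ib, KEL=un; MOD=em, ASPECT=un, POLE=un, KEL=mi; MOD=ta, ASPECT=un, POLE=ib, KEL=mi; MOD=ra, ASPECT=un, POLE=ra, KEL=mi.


cell MOD=em, ASPECT=ol, POLE=ib, KEL=un:
underlying: itidvuv-gem-fu-za-fzu
1. o -> e, u -> i / F C0 _: fires at position(s) 6, 12: itidvivgemfizafzu
2. f -> v, k -> g, t -> d / _ Z: fires at position(s) 15: itidvivgemfizavzu
3. b -> p, d -> t, g -> k, v -> f, z -> s / _ #: no change
surface: itidvivgemfizavzu

cell MOD=em, ASPECT=un, POLE=un, KEL=mi:
underlying: itidvuv-tu-fu-eg-bab
1. o -> e, u -> i / F C0 _: fires at position(s) 6: itidvivtufuegbab
2. f -> v, k -> g, t -> d / _ Z: no change
3. b -> p, d -> t, g -> k, v -> f, z -> s / _ #: fires at position(s) 16: itidvivtufuegbap
surface: itidvivtufuegbap

cell MOD=ta, ASPECT=un, POLE=ib, KEL=mi:
underlying: itidvuv-tu-uk-za-bab
1. o -> e, u -> i / F C0 _: fires at position(s) 6: itidvivtuukzabab
2. f -> v, k -> g, t -> d / _ Z: fires at position(s) 11: itidvivtuugzabab
3. b -> p, d -> t, g -> k, v -> f, z -> s / _ #: fires at position(s) 16: itidvivtuugzabap
surface: itidvivtuugzabap

cell MOD=ra, ASPECT=un, POLE=ra, KEL=mi:
underlying: itidvuv-tu-su-r-bab
1. o -> e, u -> i / F C0 _: fires at position(s) 6: itidvivtusurbab
2. f -> v, k -> g, t -> d / _ Z: no change
3. b -> p, d -> t, g -> k, v -> f, z -> s / _ #: fires at position(s) 15: itidvivtusurbap
surface: itidvivtusurbap


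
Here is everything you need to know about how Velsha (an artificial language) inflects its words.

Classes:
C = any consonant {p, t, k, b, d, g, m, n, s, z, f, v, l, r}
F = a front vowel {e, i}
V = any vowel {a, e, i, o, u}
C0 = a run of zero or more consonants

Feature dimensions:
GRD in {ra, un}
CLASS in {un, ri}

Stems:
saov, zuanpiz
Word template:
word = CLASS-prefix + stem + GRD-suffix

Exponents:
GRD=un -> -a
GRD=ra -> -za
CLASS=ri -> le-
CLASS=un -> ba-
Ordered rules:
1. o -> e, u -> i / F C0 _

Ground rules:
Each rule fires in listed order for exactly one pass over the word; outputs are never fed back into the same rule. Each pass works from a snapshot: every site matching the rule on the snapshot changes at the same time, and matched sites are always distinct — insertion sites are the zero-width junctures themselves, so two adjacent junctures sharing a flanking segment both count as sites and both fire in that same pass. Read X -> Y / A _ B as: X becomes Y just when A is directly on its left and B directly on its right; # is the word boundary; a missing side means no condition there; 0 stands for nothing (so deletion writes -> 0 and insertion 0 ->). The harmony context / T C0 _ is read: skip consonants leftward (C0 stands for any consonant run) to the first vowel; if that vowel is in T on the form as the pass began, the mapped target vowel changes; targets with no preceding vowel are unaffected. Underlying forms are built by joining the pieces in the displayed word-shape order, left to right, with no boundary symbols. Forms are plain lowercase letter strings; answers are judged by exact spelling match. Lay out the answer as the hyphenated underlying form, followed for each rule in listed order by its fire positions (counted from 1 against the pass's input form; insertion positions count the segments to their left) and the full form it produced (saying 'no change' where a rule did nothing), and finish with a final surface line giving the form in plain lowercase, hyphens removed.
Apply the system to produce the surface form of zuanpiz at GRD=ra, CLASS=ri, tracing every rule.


underlying: le-zuanpiz-za
1. o -> e, u -> i / F C0 _: fires at position(s) 4: lezianpizza
surface: lezianpizza


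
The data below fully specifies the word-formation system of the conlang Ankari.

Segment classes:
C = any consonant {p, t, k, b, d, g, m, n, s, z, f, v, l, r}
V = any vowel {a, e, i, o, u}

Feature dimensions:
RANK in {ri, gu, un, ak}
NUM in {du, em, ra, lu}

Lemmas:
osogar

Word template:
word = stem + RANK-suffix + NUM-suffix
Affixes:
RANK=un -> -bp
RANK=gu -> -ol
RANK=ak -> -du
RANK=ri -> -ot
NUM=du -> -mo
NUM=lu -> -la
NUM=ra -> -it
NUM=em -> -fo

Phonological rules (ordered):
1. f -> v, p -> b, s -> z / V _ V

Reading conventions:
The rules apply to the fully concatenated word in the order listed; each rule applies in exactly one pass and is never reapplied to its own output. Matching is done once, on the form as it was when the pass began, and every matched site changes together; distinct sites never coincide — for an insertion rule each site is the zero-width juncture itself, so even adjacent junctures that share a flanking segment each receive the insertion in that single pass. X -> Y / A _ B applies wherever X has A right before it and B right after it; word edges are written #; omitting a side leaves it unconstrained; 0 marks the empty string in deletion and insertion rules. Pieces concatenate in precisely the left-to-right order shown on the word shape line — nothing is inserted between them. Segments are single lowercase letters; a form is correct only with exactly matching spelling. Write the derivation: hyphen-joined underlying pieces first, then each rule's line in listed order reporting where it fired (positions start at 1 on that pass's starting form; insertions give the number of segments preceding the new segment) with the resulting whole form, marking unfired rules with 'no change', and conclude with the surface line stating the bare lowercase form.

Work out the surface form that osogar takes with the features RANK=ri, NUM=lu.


underlying: osogar-ot-la
1. f -> v, p -> b, s -> z / V _ V: fires at position(s) 2: ozogarotla
surface: ozogarotla


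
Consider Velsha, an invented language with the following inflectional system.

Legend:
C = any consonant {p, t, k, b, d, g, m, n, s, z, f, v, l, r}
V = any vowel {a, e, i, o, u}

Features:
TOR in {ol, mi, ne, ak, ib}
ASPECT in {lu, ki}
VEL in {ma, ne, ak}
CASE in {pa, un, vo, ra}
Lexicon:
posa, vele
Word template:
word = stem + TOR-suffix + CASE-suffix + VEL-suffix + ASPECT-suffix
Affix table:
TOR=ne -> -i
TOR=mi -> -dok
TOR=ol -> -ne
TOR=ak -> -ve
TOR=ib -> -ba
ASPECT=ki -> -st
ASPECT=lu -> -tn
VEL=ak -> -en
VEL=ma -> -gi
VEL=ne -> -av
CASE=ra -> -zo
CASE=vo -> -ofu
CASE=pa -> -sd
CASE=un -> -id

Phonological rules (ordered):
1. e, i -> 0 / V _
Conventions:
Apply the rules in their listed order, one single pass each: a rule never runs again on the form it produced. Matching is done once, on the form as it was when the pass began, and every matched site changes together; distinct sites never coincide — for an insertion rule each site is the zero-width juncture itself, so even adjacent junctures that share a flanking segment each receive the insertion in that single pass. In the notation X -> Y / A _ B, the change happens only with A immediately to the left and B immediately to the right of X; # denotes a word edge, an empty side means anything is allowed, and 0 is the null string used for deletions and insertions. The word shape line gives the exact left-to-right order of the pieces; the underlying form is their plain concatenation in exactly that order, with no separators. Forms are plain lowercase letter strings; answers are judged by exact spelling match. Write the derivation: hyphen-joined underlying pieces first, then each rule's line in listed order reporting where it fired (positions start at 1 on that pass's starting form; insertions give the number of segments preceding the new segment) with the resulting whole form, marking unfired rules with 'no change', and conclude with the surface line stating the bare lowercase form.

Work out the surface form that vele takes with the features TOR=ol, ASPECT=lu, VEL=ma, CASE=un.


underlying: vele-ne-id-gi-tn
1. e, i -> 0 / V _: fires at position(s) 7: velenedgitn
surface: velenedgitn


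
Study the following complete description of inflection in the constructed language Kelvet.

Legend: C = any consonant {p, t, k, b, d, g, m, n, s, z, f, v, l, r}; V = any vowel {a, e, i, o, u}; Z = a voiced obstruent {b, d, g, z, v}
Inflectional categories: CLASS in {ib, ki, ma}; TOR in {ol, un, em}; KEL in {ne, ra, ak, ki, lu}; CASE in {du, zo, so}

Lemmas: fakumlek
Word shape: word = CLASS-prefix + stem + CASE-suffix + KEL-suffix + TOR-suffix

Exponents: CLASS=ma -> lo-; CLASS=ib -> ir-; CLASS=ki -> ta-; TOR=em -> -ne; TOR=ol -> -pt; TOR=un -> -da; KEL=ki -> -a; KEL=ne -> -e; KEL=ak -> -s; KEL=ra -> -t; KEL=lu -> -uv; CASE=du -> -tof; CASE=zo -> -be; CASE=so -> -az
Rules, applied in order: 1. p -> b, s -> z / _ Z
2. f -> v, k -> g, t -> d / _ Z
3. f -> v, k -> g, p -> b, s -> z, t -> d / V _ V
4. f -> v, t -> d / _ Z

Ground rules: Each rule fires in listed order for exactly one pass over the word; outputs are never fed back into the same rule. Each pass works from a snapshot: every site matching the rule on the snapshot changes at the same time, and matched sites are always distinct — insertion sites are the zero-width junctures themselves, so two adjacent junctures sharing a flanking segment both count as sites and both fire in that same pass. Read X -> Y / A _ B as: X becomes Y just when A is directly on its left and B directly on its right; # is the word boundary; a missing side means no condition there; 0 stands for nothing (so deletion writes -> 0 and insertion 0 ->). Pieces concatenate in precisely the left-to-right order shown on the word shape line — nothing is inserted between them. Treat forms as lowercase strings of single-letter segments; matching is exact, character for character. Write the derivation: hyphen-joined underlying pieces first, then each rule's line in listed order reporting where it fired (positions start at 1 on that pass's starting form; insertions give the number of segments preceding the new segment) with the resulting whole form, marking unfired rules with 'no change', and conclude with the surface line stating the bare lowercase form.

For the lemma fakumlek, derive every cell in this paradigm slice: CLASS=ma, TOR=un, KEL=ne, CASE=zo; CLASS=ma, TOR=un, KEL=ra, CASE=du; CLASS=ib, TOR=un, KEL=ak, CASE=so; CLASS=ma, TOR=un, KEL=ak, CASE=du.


cell CLASS=ma, TOR=un, KEL=ne, CASE=zo:
underlying: lo-fakumlek-be-e-da
1. p -> b, s -> z / _ Z: no change
2. f -> v, k -> g, t -> d / _ Z: fires at position(s) 10: lofakumlegbeeda
3. f -> v, k -> g, p -> b, s -> z, t -> d / V _ V: fires at position(s) 3, 5: lovagumlegbeeda
4. f -> v, t -> d / _ Z: no change
surface: lovagumlegbeeda

cell CLASS=ma, TOR=un, KEL=ra, CASE=du:
underlying: lo-fakumlek-tof-t-da
1. p -> b, s -> z / _ Z: no change
2. f -> v, k -> g, t -> d / _ Z: fires at position(s) 14: lofakumlektofdda
3. f -> v, k -> g, p -> b, s -> z, t -> d / V _ V: fires at position(s) 3, 5: lovagumlektofdda
4. f -> v, t -> d / _ Z: fires at position(s) 13: lovagumlektovdda
surface: lovagumlektovdda

cell CLASS=ib, TOR=un, KEL=ak, CASE=so:
underlying: ir-fakumlek-az-s-da
1. p -> b, s -> z / _ Z: fires at position(s) 13: irfakumlekazzda
2. f -> v, k -> g, t -> d / _ Z: no change
3. f -> v, k -> g, p -> b, s -> z, t -> d / V _ V: fires at position(s) 5, 10: irfagumlegazzda
4. f -> v, t -> d / _ Z: no change
surface: irfagumlegazzda

cell CLASS=ma, TOR=un, KEL=ak, CASE=du:
underlying: lo-fakumlek-tof-s-da
1. p -> b, s -> z / _ Z: fires at position(s) 14: lofakumlektofzda
2. f -> v, k -> g, t -> d / _ Z: fires at position(s) 13: lofakumlektovzda
3. f -> v, k -> g, p -> b, s -> z, t -> d / V _ V: fires at position(s) 3, 5: lovagumlektovzda
4. f -> v, t -> d / _ Z: no change
surface: lovagumlektovzda


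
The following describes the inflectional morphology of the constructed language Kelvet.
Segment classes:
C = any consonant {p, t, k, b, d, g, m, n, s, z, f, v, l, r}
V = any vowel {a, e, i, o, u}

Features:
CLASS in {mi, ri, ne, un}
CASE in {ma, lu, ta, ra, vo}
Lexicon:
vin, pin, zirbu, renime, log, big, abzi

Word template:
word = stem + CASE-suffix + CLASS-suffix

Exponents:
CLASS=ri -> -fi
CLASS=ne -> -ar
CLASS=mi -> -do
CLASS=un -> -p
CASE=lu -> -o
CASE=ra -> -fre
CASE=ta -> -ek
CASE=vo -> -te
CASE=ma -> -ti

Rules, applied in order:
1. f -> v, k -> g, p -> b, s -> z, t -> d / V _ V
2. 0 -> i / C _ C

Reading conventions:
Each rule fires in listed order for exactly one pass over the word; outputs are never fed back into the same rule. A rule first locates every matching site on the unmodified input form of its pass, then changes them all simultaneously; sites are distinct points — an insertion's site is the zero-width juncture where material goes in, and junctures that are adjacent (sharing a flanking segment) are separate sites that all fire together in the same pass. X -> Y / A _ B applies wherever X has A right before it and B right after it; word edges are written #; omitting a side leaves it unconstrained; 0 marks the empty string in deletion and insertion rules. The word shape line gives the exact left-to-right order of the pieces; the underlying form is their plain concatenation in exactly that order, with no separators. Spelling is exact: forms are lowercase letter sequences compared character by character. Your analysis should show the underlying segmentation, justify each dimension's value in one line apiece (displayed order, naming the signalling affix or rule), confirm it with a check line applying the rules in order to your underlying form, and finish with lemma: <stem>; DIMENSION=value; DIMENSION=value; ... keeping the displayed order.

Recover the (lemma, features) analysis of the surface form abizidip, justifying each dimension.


underlying: abzi-ti-p
CLASS=un - signalled by the affix -p
CASE=ma - signalled by the affix -ti
check: abzitip -> abzidip -> abizidip
lemma: abzi; CLASS=un; CASE=ma


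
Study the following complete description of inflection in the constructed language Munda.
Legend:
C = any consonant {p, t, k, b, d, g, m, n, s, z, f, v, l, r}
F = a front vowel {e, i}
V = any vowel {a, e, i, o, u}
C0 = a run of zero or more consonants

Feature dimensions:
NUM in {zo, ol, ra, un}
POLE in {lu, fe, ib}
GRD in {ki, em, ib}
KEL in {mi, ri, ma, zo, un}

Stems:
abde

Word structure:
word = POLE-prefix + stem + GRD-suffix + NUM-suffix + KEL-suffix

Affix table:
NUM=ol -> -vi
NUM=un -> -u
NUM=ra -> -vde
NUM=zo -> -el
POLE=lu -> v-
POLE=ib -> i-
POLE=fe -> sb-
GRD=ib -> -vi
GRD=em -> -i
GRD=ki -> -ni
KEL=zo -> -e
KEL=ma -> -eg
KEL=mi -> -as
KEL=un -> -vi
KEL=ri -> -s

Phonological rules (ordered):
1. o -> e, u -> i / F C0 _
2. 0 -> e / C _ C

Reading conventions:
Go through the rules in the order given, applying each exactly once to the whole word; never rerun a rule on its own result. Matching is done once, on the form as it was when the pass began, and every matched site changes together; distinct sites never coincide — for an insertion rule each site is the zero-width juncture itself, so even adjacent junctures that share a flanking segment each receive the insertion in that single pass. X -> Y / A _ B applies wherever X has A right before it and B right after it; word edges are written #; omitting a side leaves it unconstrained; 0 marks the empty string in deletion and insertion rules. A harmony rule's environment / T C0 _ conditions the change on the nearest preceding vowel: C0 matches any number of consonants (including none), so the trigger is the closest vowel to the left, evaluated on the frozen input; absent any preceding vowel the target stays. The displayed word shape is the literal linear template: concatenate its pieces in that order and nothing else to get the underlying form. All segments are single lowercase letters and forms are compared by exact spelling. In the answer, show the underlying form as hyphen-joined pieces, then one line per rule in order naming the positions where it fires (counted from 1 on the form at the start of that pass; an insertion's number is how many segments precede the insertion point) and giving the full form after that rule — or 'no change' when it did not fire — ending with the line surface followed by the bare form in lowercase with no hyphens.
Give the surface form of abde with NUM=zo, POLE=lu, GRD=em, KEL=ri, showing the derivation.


underlying: v-abde-i-el-s
1. o -> e, u -> i / F C0 _: no change
2. 0 -> e / C _ C: inserts after position(s) 3, 8: vabedeieles
surface: vabedeieles


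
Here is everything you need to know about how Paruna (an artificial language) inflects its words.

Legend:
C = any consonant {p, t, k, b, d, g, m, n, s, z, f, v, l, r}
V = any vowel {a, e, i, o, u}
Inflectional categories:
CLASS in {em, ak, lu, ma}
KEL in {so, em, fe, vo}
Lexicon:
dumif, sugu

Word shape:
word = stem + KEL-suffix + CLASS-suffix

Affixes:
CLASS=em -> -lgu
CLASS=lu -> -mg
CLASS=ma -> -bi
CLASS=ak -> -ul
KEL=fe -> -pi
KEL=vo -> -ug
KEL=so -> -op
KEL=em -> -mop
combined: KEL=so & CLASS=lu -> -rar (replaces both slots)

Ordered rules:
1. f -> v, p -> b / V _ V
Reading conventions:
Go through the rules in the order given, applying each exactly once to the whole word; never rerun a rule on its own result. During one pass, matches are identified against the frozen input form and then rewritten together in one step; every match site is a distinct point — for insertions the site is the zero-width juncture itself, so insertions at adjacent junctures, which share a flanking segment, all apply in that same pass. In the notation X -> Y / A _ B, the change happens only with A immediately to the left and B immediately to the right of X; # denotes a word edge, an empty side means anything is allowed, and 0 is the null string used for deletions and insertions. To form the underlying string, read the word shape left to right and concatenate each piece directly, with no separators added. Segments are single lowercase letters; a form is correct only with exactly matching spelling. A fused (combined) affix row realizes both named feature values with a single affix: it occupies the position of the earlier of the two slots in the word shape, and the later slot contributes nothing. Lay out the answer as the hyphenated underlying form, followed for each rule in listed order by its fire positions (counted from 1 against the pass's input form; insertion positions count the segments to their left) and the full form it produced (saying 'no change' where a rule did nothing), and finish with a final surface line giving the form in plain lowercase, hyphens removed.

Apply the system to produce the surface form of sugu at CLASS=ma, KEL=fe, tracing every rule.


underlying: sugu-pi-bi
1. f -> v, p -> b / V _ V: fires at position(s) 5: sugubibi
surface: sugubibi


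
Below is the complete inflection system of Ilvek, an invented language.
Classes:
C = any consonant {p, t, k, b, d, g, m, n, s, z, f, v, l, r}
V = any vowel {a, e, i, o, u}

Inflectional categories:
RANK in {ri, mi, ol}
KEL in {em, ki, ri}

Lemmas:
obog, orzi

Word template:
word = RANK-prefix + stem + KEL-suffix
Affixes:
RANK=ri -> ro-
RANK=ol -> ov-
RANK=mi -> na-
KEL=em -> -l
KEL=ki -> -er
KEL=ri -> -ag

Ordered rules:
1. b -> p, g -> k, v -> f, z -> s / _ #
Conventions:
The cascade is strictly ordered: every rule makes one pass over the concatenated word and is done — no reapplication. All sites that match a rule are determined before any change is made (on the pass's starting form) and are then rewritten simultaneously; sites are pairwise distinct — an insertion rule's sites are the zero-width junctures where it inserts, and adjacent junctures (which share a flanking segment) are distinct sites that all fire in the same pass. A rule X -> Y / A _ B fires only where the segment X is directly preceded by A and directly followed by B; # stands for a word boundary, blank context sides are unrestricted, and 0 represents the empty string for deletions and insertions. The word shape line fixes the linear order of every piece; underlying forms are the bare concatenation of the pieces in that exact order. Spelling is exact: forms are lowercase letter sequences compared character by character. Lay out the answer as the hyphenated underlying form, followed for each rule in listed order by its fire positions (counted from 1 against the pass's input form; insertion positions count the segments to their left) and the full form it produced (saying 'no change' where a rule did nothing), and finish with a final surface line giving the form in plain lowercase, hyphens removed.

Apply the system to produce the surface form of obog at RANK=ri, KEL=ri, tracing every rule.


underlying: ro-obog-ag
1. b -> p, g -> k, v -> f, z -> s / _ #: fires at position(s) 8: roobogak
surface: roobogak


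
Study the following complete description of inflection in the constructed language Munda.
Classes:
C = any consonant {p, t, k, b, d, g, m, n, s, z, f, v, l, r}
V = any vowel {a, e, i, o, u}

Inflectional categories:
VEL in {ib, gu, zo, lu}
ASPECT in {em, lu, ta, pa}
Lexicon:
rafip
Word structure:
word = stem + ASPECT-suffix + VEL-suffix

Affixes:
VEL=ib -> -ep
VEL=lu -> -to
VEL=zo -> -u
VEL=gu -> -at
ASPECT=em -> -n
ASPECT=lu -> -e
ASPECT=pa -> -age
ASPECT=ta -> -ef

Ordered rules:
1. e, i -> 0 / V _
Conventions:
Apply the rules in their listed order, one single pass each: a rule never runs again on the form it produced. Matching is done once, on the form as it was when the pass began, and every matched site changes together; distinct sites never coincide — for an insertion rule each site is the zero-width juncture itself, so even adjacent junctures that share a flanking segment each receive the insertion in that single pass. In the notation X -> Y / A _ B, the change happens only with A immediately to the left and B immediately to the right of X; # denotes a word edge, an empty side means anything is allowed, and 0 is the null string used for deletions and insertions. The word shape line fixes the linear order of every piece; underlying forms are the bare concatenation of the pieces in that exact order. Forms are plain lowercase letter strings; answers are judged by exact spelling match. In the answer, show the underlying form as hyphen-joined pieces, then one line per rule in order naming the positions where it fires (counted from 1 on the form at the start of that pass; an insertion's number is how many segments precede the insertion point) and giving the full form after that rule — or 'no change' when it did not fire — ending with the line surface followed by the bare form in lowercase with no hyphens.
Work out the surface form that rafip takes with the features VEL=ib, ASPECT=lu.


underlying: rafip-e-ep
1. e, i -> 0 / V _: fires at position(s) 7: rafipep
surface: rafipep


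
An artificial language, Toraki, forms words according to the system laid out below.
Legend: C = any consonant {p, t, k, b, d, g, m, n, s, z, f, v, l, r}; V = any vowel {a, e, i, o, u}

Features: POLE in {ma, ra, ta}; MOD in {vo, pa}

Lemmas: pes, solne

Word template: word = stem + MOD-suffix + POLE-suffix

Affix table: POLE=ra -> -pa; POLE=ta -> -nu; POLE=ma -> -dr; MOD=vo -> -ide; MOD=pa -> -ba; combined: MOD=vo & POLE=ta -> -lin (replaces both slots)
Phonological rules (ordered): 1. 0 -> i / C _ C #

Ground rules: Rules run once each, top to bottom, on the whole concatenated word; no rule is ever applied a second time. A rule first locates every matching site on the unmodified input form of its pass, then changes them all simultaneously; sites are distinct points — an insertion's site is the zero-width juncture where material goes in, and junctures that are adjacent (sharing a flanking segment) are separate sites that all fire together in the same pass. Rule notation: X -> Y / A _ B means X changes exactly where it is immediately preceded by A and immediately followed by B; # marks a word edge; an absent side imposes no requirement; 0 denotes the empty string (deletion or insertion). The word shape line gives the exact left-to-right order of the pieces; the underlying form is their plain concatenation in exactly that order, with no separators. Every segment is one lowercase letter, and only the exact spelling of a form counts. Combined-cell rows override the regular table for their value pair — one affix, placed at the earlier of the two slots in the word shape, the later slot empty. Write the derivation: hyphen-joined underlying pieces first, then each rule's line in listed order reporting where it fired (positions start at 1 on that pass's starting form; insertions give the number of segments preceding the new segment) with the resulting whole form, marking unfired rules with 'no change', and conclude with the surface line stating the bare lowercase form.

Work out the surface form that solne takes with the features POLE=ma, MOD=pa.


underlying: solne-ba-dr
1. 0 -> i / C _ C #: inserts after position(s) 8: solnebadir
surface: solnebadir


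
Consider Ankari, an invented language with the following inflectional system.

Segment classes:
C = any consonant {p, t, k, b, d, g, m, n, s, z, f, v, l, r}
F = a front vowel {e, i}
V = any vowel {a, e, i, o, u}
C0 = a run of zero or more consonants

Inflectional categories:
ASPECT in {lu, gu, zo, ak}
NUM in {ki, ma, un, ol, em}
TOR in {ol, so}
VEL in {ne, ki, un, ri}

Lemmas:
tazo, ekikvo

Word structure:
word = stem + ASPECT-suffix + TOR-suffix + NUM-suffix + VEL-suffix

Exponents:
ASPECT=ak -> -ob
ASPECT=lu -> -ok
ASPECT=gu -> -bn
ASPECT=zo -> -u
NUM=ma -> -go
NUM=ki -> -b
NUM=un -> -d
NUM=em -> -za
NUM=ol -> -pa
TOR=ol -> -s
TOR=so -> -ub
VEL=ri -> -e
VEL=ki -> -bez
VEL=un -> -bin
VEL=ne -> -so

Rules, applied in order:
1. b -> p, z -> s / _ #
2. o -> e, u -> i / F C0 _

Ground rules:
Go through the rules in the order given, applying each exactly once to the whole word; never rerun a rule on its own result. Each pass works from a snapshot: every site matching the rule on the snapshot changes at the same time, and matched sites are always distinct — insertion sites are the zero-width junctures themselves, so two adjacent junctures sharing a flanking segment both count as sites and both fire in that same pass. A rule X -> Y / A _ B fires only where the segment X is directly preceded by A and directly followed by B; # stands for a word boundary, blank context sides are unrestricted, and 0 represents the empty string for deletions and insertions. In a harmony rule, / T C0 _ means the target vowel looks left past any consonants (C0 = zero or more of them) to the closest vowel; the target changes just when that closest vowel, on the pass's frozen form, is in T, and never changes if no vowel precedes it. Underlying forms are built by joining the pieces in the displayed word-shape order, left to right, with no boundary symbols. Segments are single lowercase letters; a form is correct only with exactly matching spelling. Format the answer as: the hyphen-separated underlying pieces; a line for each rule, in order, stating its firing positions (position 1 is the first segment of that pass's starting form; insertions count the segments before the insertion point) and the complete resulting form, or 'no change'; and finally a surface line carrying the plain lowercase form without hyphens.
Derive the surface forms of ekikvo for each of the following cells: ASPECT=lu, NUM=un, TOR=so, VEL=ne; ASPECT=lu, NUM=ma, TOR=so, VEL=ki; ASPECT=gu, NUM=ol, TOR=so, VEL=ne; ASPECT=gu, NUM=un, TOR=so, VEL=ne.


cell ASPECT=lu, NUM=un, TOR=so, VEL=ne:
underlying: ekikvo-ok-ub-d-so
1. b -> p, z -> s / _ #: no change
2. o -> e, u -> i / F C0 _: fires at position(s) 6: ekikveokubdso
surface: ekikveokubdso

cell ASPECT=lu, NUM=ma, TOR=so, VEL=ki:
underlying: ekikvo-ok-ub-go-bez
1. b -> p, z -> s / _ #: fires at position(s) 15: ekikvookubgobes
2. o -> e, u -> i / F C0 _: fires at position(s) 6: ekikveokubgobes
surface: ekikveokubgobes

cell ASPECT=gu, NUM=ol, TOR=so, VEL=ne:
underlying: ekikvo-bn-ub-pa-so
1. b -> p, z -> s / _ #: no change
2. o -> e, u -> i / F C0 _: fires at position(s) 6: ekikvebnubpaso
surface: ekikvebnubpaso

cell ASPECT=gu, NUM=un, TOR=so, VEL=ne:
underlying: ekikvo-bn-ub-d-so
1. b -> p, z -> s / _ #: no change
2. o -> e, u -> i / F C0 _: fires at position(s) 6: ekikvebnubdso
surface: ekikvebnubdso


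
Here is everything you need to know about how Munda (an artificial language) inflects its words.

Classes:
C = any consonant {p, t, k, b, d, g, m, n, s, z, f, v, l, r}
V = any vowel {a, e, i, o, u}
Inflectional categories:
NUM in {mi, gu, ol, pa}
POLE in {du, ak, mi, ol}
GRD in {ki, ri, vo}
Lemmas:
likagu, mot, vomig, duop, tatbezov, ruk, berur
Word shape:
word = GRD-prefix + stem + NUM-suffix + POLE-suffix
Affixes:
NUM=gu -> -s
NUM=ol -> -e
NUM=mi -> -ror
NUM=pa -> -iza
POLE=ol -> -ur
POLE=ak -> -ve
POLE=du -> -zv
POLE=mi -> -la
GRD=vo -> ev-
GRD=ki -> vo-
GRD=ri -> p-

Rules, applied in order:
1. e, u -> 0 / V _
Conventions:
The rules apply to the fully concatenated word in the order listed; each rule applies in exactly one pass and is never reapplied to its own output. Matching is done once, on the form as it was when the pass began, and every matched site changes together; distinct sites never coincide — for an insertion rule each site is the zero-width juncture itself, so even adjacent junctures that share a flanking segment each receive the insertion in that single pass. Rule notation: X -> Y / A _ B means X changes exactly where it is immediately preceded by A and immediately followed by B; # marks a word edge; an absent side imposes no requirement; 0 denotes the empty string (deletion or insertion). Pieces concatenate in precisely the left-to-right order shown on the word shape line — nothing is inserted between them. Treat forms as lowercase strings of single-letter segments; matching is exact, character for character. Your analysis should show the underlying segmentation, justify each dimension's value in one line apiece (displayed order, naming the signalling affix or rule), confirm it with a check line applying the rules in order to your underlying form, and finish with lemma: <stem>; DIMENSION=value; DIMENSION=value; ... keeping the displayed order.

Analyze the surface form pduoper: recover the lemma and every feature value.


underlying: p-duop-e-ur
NUM=ol - signalled by the affix -e
POLE=ol - signalled by the affix -ur
GRD=ri - signalled by the affix p-
check: pduopeur -> pduoper
lemma: duop; NUM=ol; POLE=ol; GRD=ri


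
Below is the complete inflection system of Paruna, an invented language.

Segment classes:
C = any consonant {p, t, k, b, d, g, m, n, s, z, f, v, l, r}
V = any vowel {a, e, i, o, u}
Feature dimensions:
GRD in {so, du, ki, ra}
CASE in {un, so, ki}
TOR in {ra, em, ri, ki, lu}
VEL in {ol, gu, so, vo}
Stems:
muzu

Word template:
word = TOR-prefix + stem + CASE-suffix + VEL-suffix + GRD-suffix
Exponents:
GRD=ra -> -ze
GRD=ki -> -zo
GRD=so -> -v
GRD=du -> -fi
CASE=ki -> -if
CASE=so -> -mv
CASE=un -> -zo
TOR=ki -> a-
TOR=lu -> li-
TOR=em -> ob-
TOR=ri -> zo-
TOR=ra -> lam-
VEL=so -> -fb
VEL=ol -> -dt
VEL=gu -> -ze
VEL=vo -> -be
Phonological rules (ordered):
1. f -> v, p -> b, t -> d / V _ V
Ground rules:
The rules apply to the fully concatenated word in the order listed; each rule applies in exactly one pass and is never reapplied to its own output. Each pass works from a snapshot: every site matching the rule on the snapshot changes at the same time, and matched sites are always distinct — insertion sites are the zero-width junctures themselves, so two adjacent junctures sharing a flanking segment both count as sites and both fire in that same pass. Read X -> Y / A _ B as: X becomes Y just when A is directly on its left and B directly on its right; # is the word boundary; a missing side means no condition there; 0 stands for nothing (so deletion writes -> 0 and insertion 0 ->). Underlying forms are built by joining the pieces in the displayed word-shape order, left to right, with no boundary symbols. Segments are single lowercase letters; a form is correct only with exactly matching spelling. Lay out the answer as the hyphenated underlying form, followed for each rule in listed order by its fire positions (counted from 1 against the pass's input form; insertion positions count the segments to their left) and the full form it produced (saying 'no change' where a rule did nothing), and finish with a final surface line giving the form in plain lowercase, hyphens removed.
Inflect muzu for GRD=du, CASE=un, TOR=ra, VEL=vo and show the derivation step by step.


underlying: lam-muzu-zo-be-fi
1. f -> v, p -> b, t -> d / V _ V: fires at position(s) 12: lammuzuzobevi
surface: lammuzuzobevi


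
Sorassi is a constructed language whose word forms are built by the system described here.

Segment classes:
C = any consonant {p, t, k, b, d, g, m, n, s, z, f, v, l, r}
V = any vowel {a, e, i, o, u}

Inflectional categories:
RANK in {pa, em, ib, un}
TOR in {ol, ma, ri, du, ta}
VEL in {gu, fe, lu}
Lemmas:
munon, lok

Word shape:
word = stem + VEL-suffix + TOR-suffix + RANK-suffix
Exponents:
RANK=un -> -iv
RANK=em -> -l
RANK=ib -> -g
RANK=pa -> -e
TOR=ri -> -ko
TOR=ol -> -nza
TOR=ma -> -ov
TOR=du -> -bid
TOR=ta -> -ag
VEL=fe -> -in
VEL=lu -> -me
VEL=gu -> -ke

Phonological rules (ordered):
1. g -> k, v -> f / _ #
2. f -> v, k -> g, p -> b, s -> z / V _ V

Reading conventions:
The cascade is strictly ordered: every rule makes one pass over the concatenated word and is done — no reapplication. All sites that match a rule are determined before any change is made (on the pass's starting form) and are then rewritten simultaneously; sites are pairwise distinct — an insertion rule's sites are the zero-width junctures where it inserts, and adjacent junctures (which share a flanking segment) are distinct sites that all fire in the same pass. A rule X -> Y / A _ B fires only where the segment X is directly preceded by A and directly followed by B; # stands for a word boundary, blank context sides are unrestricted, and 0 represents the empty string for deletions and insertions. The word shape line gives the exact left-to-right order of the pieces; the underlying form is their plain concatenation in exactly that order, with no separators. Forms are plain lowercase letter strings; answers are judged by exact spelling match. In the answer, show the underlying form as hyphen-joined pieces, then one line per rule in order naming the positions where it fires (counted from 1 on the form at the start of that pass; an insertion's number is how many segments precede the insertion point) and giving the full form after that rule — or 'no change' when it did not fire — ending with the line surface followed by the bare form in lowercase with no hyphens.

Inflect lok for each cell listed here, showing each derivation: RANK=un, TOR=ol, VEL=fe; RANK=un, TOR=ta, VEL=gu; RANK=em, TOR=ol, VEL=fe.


cell RANK=un, TOR=ol, VEL=fe:
underlying: lok-in-nza-iv
1. g -> k, v -> f / _ #: fires at position(s) 10: lokinnzaif
2. f -> v, k -> g, p -> b, s -> z / V _ V: fires at position(s) 3: loginnzaif
surface: loginnzaif

cell RANK=un, TOR=ta, VEL=gu:
underlying: lok-ke-ag-iv
1. g -> k, v -> f / _ #: fires at position(s) 9: lokkeagif
2. f -> v, k -> g, p -> b, s -> z / V _ V: no change
surface: lokkeagif

cell RANK=em, TOR=ol, VEL=fe:
underlying: lok-in-nza-l
1. g -> k, v -> f / _ #: no change
2. f -> v, k -> g, p -> b, s -> z / V _ V: fires at position(s) 3: loginnzal
surface: loginnzal


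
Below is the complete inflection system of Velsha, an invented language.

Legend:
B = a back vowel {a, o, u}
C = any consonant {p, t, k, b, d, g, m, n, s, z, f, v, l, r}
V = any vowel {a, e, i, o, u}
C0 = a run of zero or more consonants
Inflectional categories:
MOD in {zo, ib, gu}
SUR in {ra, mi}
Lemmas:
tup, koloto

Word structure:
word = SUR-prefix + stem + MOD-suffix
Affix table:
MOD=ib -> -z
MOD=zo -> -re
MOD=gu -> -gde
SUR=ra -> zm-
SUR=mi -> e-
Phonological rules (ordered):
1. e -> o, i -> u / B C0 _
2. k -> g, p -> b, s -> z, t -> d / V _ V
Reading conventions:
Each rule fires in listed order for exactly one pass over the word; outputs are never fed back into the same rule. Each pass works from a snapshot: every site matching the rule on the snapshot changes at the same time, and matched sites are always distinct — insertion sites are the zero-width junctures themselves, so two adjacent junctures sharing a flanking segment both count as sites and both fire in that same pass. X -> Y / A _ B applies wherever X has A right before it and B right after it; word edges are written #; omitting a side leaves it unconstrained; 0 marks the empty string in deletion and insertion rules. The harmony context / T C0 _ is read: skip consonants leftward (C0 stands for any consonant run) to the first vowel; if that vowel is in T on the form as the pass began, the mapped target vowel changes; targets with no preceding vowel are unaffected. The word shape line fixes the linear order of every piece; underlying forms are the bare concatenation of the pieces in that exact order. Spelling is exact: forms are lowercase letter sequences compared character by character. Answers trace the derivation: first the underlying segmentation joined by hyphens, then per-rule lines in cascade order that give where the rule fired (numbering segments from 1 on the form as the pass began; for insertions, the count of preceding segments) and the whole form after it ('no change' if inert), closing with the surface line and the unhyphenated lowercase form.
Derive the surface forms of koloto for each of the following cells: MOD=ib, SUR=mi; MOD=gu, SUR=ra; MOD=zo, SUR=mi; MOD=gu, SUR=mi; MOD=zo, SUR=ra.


cell MOD=ib, SUR=mi:
underlying: e-koloto-z
1. e -> o, i -> u / B C0 _: no change
2. k -> g, p -> b, s -> z, t -> d / V _ V: fires at position(s) 2, 6: egolodoz
surface: egolodoz

cell MOD=gu, SUR=ra:
underlying: zm-koloto-gde
1. e -> o, i -> u / B C0 _: fires at position(s) 11: zmkolotogdo
2. k -> g, p -> b, s -> z, t -> d / V _ V: fires at position(s) 7: zmkolodogdo
surface: zmkolodogdo

cell MOD=zo, SUR=mi:
underlying: e-koloto-re
1. e -> o, i -> u / B C0 _: fires at position(s) 9: ekolotoro
2. k -> g, p -> b, s -> z, t -> d / V _ V: fires at position(s) 2, 6: egolodoro
surface: egolodoro

cell MOD=gu, SUR=mi:
underlying: e-koloto-gde
1. e -> o, i -> u / B C0 _: fires at position(s) 10: ekolotogdo
2. k -> g, p -> b, s -> z, t -> d / V _ V: fires at position(s) 2, 6: egolodogdo
surface: egolodogdo

cell MOD=zo, SUR=ra:
underlying: zm-koloto-re
1. e -> o, i -> u / B C0 _: fires at position(s) 10: zmkolotoro
2. k -> g, p -> b, s -> z, t -> d / V _ V: fires at position(s) 7: zmkolodoro
surface: zmkolodoro
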